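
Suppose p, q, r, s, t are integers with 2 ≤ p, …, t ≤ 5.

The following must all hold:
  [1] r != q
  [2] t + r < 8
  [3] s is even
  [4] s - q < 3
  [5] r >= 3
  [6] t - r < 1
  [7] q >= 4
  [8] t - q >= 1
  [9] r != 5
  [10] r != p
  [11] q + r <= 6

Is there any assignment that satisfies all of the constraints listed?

Unsatisfiable

From constraint 7: q ≥ 4. From constraint 5: r ≥ 3. Hence q + r ≥ 7. But constraint 11 requires q + r ≤ 6, and 6 < 7. Contradiction.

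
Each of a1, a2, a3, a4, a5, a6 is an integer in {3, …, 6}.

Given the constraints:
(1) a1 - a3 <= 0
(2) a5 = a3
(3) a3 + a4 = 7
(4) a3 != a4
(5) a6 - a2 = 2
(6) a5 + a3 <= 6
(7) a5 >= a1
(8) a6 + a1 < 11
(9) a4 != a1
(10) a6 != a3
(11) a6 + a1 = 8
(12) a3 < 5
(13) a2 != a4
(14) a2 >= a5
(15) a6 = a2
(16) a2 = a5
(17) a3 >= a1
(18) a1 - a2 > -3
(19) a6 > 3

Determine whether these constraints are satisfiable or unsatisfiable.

From constraints 2, 15, and 16, a6 = a2 = a5 = a3, so a6 = a3. But constraint 10 says a6 ≠ a3. Contradiction.

Unsatisfiable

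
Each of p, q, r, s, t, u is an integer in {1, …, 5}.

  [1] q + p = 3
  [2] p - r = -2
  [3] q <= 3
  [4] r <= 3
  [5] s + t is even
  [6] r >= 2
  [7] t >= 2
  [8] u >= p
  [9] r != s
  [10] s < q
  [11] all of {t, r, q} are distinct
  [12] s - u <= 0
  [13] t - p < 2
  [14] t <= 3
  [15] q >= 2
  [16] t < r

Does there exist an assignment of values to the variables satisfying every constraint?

Unsatisfiable

Constraints 3, 4, 6, 7, 14, and 15 confine each of t, r, q to the 2 values {2, 3}.
Constraint 11 requires all 3 of them to be distinct, but only 2 values are available — impossible by the pigeonhole principle.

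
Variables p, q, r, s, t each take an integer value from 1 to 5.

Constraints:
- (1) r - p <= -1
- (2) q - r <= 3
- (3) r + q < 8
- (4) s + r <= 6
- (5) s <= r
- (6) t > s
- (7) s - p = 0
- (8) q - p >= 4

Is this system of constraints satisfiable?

Constraints 1, 2, and 8 give p − r ≥ 1, r − q ≥ -3, q − p ≥ 4.
Adding all 3 inequalities: the left sides telescope to 0, and the right sides sum to 1 + (-3) + 4 = 2. So 0 ≥ 2, which is false.

Unsatisfiable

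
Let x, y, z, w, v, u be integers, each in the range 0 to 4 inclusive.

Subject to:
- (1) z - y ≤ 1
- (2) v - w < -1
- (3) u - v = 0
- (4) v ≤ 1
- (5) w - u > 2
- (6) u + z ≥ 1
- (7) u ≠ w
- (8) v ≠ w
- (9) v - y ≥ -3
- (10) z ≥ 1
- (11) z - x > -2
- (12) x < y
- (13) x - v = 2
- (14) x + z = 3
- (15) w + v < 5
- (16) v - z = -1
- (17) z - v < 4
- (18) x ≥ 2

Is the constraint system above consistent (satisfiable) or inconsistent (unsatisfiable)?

Satisfiable

Setting (x, y, z, w, v, u) = (2, 3, 1, 3, 0, 0) satisfies everything: constraint 1: z - y = -2; constraint 2: v - w = -3; constraint 3: u - v = 0, and the others follow.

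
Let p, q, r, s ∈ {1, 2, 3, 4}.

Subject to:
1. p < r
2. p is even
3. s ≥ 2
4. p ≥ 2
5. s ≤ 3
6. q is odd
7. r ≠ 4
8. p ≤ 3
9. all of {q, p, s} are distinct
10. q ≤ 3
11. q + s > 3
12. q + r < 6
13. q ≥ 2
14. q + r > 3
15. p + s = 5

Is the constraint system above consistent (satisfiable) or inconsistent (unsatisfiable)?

Unsatisfiable

Constraints 3, 4, 5, 8, 10, and 13 confine each of q, p, s to the 2 values {2, 3}.
Constraint 9 requires all 3 of them to be distinct, but only 2 values are available — impossible by the pigeonhole principle.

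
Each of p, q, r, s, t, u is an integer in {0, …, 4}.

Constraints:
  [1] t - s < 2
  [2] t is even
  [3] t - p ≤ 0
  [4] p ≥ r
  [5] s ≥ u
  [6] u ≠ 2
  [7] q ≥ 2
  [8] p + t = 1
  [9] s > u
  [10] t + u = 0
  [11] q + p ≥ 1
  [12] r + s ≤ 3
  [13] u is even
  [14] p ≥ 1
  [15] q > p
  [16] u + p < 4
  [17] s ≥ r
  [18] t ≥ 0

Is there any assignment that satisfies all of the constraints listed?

Satisfiable

Take p = 1, q = 2, r = 0, s = 1, t = 0, u = 0. Then constraint 1: t - s = -1; constraint 3: t - p = -1, and every other listed constraint is also met.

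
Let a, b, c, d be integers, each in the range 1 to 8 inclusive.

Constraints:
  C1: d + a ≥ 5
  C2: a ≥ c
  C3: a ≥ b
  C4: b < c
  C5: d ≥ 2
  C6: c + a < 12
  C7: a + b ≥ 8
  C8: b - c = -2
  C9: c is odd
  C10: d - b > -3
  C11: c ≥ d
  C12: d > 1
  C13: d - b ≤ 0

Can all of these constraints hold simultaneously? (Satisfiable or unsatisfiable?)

Satisfiable

Take a = 6, b = 3, c = 5, d = 2. Then constraint 1: d + a = 8; constraint 6: c + a = 11; constraint 7: a + b = 9, and every other listed constraint is also met.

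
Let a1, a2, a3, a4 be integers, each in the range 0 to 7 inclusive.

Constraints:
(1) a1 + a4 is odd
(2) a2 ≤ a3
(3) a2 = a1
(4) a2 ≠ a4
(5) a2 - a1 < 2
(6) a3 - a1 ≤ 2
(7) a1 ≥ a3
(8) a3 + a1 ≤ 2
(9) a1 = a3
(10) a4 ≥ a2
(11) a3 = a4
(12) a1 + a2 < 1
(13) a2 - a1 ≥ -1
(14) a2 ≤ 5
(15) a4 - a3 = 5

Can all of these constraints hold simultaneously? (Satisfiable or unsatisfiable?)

From constraints 3, 9, and 11, a2 = a1 = a3 = a4, so a2 = a4. But constraint 4 says a2 ≠ a4. Contradiction.

Unsatisfiable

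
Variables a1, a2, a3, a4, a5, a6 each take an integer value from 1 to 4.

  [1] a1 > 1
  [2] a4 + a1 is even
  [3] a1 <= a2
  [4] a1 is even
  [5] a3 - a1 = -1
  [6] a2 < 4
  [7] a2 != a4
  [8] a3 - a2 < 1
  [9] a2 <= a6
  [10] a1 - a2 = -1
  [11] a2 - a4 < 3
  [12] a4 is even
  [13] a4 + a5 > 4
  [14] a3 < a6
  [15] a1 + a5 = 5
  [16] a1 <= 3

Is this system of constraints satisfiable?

Satisfiable

The assignment a1 = 2, a2 = 3, a3 = 1, a4 = 2, a5 = 3, a6 = 3 works:
  constraint 5 holds since a3 - a1 = -1.
  constraint 8 holds since a3 - a2 = -2.
The rest check out directly.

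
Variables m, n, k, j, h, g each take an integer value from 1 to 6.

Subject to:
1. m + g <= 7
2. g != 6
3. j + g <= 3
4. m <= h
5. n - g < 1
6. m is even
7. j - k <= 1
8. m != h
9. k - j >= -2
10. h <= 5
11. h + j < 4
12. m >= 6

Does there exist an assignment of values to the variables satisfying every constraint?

From constraint 12: m ≥ 6. From constraints 4 and 10: m ≤ h and h ≤ 5, so m ≤ 5. But 5 < 6, so no value of m works.

Unsatisfiable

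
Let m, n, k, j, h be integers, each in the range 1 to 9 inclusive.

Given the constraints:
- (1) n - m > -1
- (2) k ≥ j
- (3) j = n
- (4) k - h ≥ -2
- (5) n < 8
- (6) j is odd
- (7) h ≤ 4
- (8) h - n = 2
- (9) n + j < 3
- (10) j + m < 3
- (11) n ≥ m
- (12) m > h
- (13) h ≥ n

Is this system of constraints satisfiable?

Unsatisfiable

Constraints 11, 12, and 13 give h < m, m ≤ n, n ≤ h. Chaining: h < m ≤ n ≤ h, which forces h < h — impossible.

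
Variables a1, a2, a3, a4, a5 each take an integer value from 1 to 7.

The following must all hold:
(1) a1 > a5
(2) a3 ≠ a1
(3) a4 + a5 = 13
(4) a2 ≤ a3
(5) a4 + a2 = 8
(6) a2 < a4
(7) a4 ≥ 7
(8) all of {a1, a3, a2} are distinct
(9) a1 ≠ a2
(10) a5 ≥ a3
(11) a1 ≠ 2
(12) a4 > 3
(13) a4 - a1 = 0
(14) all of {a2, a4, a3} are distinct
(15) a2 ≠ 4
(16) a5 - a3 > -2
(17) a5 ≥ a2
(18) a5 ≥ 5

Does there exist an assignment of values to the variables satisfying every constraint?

Satisfiable

Setting (a1, a2, a3, a4, a5) = (7, 1, 5, 7, 6) satisfies everything: constraint 3: a4 + a5 = 13; constraint 5: a4 + a2 = 8, and the others follow.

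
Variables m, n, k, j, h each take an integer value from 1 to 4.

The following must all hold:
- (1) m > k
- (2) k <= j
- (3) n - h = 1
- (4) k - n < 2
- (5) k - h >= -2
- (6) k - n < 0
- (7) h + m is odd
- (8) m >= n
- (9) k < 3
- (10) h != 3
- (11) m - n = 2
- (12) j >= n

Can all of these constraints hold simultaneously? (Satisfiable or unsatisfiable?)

Satisfiable

Setting (m, n, k, j, h) = (4, 2, 1, 3, 1) satisfies everything: constraint 3: n - h = 1; constraint 4: k - n = -1; constraint 5: k - h = 0, and the others follow.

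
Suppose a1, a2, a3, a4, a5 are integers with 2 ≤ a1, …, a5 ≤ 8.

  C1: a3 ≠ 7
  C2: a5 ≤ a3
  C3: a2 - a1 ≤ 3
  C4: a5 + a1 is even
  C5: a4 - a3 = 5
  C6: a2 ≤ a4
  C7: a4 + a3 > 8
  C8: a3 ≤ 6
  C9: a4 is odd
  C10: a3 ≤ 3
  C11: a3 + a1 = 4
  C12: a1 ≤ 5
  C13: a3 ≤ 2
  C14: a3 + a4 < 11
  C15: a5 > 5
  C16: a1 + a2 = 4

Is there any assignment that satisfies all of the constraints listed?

From constraint 15: a5 ≥ 6. From constraints 2 and 13: a5 ≤ a3 and a3 ≤ 2, so a5 ≤ 2. But 2 < 6, so no value of a5 works.

Unsatisfiable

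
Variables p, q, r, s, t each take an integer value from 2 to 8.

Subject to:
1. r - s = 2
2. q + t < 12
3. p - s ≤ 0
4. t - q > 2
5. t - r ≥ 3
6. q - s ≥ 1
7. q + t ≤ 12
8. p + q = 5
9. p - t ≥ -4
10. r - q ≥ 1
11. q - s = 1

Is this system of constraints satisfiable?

Unsatisfiable

Constraints 3, 5, 6, 9, and 10 give s − p ≥ 0, p − t ≥ -4, t − r ≥ 3, r − q ≥ 1, q − s ≥ 1.
Adding all 5 inequalities: the left sides telescope to 0, and the right sides sum to 0 + (-4) + 3 + 1 + 1 = 1. So 0 ≥ 1, which is false.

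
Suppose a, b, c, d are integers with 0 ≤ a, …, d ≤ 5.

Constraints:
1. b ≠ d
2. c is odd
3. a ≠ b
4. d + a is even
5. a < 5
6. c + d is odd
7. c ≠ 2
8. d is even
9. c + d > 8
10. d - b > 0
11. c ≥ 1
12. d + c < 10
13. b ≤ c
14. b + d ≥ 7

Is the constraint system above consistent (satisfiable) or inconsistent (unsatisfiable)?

Take a = 4, b = 3, c = 5, d = 4. Then constraint 9: c + d = 9; constraint 10: d - b = 1; constraint 12: d + c = 9, and every other listed constraint is also met.

Satisfiable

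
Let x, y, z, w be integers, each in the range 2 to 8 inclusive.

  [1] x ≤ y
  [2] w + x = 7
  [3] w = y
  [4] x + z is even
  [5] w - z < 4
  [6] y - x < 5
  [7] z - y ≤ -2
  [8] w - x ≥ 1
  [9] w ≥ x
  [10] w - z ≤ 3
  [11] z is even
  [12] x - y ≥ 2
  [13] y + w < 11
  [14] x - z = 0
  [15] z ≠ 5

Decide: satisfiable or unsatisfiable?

Unsatisfiable

Constraints 7, 8, 10, and 12 give z − w ≥ -3, w − x ≥ 1, x − y ≥ 2, y − z ≥ 2.
Adding all 4 inequalities: the left sides telescope to 0, and the right sides sum to (-3) + 1 + 2 + 2 = 2. So 0 ≥ 2, which is false.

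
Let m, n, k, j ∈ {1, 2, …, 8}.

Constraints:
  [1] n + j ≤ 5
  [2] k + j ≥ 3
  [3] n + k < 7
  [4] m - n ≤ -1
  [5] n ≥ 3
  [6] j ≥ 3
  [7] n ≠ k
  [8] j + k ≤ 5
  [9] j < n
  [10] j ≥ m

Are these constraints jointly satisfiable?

From constraint 5: n ≥ 3. From constraint 6: j ≥ 3. Hence n + j ≥ 6. But constraint 1 requires n + j ≤ 5, and 5 < 6. Contradiction.

Unsatisfiable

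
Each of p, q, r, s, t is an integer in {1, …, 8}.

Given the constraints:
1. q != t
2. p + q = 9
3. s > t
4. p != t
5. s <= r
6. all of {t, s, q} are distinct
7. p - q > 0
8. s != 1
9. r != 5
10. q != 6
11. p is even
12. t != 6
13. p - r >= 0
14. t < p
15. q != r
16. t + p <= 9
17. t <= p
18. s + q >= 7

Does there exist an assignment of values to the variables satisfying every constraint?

One satisfying assignment is p = 6, q = 3, r = 6, s = 5, t = 1.
For the less obvious constraints — constraint 2: p + q = 9; constraint 7: p - q = 3 — and the others hold by inspection.

Satisfiable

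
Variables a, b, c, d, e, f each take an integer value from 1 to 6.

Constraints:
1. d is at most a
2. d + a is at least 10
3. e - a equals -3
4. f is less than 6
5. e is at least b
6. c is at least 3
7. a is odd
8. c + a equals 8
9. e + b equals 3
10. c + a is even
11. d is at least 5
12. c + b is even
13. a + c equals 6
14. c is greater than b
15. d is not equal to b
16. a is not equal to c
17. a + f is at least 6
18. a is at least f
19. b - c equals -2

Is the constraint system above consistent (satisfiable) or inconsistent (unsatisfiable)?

Unsatisfiable

From constraints 1 and 11: a ≥ d ≥ 5. From constraint 6: c ≥ 3. Hence a + c ≥ 8. But constraint 13 requires a + c = 6, and 6 < 8. Contradiction.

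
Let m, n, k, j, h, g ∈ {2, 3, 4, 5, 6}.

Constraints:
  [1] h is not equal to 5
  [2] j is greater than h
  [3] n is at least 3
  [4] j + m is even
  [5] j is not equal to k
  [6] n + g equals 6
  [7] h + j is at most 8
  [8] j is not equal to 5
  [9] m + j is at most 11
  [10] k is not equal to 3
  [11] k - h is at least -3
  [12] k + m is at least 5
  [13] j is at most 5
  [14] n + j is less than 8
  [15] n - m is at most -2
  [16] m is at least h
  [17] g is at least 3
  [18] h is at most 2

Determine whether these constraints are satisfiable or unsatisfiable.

Satisfiable

Take m = 5, n = 3, k = 2, j = 3, h = 2, g = 3. Then constraint 6: n + g = 6; constraint 7: h + j = 5, and every other listed constraint is also met.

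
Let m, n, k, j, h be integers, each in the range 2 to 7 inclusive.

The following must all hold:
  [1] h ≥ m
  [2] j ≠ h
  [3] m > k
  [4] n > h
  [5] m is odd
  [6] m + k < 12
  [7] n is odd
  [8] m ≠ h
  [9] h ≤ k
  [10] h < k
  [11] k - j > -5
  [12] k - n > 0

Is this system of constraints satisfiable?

Constraints 1, 3, 4, and 12 give k < m, m ≤ h, h < n, n < k. Chaining: k < m ≤ h < n < k, which forces k < k — impossible.

Unsatisfiable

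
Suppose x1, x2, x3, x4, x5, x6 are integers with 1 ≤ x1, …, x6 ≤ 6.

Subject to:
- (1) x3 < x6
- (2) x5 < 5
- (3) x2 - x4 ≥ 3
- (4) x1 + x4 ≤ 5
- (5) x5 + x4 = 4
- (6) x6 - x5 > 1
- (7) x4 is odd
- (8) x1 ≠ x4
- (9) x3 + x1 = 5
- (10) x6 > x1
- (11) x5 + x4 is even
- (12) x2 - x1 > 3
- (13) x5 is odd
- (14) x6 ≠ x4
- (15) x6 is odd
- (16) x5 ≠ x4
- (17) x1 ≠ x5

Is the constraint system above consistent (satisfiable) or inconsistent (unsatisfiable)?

Satisfiable

Take x1 = 2, x2 = 6, x3 = 3, x4 = 3, x5 = 1, x6 = 5. Then constraint 3: x2 - x4 = 3; constraint 4: x1 + x4 = 5; constraint 5: x5 + x4 = 4, and every other listed constraint is also met.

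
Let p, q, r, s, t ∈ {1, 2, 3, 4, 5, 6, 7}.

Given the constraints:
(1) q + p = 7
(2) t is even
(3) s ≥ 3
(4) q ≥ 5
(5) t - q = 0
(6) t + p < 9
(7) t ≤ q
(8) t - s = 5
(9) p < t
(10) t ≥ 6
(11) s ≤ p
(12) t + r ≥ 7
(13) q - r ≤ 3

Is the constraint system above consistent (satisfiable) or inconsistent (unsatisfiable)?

Unsatisfiable

From constraints 7 and 10: q ≥ t ≥ 6. From constraints 3 and 11: p ≥ s ≥ 3. Hence q + p ≥ 9. But constraint 1 requires q + p = 7, and 7 < 9. Contradiction.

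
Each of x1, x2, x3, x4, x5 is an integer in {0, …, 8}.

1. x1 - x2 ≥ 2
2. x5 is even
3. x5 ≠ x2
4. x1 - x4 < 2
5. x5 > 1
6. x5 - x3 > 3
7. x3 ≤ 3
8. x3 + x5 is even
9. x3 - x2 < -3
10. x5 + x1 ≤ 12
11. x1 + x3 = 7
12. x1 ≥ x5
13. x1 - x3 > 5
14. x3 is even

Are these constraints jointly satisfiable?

Try x1 = 7, x2 = 5, x3 = 0, x4 = 8, x5 = 4.
Check constraint 1: x1 - x2 = 2; constraint 4: x1 - x4 = -1; constraint 6: x5 - x3 = 4. The remaining constraints are straightforward to verify.

Satisfiable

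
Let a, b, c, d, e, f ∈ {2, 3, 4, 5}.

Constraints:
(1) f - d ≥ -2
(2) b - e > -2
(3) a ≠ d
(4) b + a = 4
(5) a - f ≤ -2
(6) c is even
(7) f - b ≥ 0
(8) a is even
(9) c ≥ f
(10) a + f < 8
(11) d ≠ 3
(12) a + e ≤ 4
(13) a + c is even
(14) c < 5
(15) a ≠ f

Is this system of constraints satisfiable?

Setting (a, b, c, d, e, f) = (2, 2, 4, 5, 2, 4) satisfies everything: constraint 1: f - d = -1; constraint 2: b - e = 0; constraint 4: b + a = 4, and the others follow.

Satisfiable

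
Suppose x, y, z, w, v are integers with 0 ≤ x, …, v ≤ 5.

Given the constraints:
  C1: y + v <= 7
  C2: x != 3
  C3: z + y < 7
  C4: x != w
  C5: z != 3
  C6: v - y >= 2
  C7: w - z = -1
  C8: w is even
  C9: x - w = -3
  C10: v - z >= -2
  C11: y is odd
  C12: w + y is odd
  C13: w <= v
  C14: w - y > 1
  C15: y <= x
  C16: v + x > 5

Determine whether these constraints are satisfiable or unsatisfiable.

Satisfiable

The assignment x = 1, y = 1, z = 5, w = 4, v = 5 works:
  constraint 1 holds since y + v = 6.
  constraint 3 holds since z + y = 6.
  constraint 6 holds since v - y = 4.
The rest check out directly.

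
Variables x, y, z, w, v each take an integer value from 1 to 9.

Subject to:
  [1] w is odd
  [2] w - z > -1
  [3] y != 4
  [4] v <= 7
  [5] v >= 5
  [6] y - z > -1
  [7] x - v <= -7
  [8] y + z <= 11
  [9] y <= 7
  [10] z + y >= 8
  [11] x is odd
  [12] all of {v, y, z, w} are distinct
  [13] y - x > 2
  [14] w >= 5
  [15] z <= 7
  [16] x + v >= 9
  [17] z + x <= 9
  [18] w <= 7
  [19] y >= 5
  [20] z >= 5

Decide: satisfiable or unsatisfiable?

Constraints 4, 5, 9, 14, 15, 18, 19, and 20 confine each of v, y, z, w to the 3 values {5, …, 7}.
Constraint 12 requires all 4 of them to be distinct, but only 3 values are available — impossible by the pigeonhole principle.

Unsatisfiable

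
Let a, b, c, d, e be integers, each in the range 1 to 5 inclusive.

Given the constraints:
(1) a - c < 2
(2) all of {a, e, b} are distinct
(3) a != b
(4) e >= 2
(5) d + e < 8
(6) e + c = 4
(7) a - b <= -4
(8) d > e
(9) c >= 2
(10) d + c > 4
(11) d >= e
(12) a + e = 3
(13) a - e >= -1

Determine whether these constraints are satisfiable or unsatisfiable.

Satisfiable

Setting (a, b, c, d, e) = (1, 5, 2, 5, 2) satisfies everything: constraint 1: a - c = -1; constraint 5: d + e = 7, and the others follow.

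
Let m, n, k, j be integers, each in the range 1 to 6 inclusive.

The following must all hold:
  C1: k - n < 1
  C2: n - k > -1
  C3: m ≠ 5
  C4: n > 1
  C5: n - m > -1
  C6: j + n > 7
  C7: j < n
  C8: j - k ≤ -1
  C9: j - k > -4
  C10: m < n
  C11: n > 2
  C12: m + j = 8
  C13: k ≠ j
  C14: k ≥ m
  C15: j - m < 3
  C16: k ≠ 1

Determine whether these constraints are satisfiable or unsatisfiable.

One satisfying assignment is m = 4, n = 6, k = 6, j = 4.
For the less obvious constraints — constraint 1: k - n = 0; constraint 2: n - k = 0; constraint 5: n - m = 2 — and the others hold by inspection.

Satisfiable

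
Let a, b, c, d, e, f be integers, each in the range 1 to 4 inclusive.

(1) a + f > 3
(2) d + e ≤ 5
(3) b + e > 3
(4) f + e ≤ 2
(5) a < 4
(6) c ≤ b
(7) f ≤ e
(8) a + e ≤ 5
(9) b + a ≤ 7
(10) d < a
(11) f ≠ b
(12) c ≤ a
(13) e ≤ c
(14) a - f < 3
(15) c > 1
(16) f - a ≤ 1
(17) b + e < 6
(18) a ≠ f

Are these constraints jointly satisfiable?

Setting (a, b, c, d, e, f) = (3, 3, 3, 1, 1, 1) satisfies everything: constraint 1: a + f = 4; constraint 2: d + e = 2, and the others follow.

Satisfiable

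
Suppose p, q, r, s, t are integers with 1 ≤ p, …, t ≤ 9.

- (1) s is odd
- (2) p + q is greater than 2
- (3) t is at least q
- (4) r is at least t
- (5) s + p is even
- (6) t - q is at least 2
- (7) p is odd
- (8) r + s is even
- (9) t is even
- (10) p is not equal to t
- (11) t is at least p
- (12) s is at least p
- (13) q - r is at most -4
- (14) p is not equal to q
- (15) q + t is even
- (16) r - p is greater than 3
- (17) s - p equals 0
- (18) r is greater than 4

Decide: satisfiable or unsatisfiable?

Try p = 1, q = 2, r = 7, s = 1, t = 4.
Check constraint 2: p + q = 3; constraint 6: t - q = 2; constraint 13: q - r = -5. The remaining constraints are straightforward to verify.

Satisfiable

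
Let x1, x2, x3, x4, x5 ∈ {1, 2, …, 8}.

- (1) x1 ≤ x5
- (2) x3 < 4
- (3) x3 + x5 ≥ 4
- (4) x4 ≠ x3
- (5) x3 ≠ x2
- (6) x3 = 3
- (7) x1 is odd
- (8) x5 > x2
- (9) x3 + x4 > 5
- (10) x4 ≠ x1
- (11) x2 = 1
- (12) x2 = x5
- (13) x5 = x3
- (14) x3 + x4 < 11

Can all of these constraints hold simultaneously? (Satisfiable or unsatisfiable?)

Unsatisfiable

Constraint 11 fixes x2 = 1 and constraint 6 fixes x3 = 3. Constraints 12 and 13 give x2 = x5 = x3, so x2 = x3. But 1 ≠ 3 — contradiction.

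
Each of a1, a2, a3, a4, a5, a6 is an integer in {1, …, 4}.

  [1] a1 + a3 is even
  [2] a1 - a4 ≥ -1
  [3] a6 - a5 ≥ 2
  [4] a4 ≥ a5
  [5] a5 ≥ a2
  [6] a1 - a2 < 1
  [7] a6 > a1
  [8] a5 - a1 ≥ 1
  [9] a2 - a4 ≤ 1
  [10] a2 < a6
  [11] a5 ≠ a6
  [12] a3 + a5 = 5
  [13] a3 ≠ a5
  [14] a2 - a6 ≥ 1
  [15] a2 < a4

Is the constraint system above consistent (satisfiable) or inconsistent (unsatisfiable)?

Constraints 2, 3, 8, 9, and 14 give a1 − a4 ≥ -1, a4 − a2 ≥ -1, a2 − a6 ≥ 1, a6 − a5 ≥ 2, a5 − a1 ≥ 1.
Adding all 5 inequalities: the left sides telescope to 0, and the right sides sum to (-1) + (-1) + 1 + 2 + 1 = 2. So 0 ≥ 2, which is false.

Unsatisfiable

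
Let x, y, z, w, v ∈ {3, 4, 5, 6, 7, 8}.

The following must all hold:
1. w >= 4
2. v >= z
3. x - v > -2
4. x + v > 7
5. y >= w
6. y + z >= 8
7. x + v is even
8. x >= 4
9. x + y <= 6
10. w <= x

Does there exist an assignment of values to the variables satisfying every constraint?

Unsatisfiable

From constraint 8: x ≥ 4. From constraints 1 and 5: y ≥ w ≥ 4. Hence x + y ≥ 8. But constraint 9 requires x + y ≤ 6, and 6 < 8. Contradiction.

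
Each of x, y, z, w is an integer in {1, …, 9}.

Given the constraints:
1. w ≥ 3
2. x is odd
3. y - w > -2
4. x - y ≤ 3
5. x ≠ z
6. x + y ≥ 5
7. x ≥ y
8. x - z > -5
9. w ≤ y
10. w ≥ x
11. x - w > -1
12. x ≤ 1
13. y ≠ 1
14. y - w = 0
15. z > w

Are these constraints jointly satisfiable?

Unsatisfiable

From constraints 1 and 9: y ≥ w and w ≥ 3, so y ≥ 3. From constraints 7 and 12: y ≤ x and x ≤ 1, so y ≤ 1. But 1 < 3, so no value of y works.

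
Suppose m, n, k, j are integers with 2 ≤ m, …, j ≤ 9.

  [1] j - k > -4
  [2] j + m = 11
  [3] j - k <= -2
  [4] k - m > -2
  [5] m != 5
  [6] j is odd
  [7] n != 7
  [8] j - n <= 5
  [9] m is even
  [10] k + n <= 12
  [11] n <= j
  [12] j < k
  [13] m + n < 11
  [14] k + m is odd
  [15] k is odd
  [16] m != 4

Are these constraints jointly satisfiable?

Satisfiable

One satisfying assignment is m = 6, n = 3, k = 7, j = 5.
For the less obvious constraints — constraint 1: j - k = -2; constraint 2: j + m = 11; constraint 3: j - k = -2 — and the others hold by inspection.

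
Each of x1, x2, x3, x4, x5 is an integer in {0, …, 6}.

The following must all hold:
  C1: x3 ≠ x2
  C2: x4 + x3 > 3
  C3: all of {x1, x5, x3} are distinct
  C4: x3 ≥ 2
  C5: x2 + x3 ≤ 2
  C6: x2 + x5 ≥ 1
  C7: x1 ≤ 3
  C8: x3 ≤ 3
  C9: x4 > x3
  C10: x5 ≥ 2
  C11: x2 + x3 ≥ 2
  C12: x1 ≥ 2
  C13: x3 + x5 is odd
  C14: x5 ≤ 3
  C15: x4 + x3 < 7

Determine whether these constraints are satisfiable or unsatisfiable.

Unsatisfiable

Constraints 4, 7, 8, 10, 12, and 14 confine each of x1, x5, x3 to the 2 values {2, 3}.
Constraint 3 requires all 3 of them to be distinct, but only 2 values are available — impossible by the pigeonhole principle.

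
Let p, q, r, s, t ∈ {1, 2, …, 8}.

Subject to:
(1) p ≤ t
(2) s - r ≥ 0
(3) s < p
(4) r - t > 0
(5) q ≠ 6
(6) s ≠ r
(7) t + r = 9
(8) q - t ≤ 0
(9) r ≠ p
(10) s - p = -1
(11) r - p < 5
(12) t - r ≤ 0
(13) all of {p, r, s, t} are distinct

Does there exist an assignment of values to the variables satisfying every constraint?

Constraints 1, 2, 3, and 4 give s < p, p ≤ t, t < r, r ≤ s. Chaining: s < p ≤ t < r ≤ s, which forces s < s — impossible.

Unsatisfiable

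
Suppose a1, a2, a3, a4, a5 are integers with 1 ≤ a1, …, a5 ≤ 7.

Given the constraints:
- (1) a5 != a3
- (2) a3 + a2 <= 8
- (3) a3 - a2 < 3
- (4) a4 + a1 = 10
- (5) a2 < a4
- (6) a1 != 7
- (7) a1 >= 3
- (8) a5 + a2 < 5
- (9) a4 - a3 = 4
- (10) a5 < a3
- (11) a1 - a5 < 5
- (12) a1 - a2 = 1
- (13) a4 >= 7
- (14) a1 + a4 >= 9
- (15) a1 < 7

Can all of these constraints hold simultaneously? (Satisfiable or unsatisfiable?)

Satisfiable

One satisfying assignment is a1 = 3, a2 = 2, a3 = 3, a4 = 7, a5 = 1.
For the less obvious constraints — constraint 2: a3 + a2 = 5; constraint 3: a3 - a2 = 1 — and the others hold by inspection.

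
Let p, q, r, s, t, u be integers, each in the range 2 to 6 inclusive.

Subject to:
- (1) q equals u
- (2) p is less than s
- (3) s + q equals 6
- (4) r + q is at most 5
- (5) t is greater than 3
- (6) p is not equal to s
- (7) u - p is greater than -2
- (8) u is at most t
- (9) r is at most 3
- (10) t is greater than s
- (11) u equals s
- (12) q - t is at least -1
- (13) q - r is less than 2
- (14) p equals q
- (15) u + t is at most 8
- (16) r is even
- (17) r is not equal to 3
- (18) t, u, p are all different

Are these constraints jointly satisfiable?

Unsatisfiable

From constraints 1, 11, and 14, p = q = u = s, so p = s. But constraint 6 says p ≠ s. Contradiction.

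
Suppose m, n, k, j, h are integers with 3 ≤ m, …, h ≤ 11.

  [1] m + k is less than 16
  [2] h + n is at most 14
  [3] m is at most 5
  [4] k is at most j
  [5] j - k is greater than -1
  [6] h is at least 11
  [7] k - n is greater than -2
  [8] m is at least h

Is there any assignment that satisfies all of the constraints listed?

From constraint 6: h ≥ 11. From constraints 3 and 8: h ≤ m and m ≤ 5, so h ≤ 5. But 5 < 11, so no value of h works.

Unsatisfiable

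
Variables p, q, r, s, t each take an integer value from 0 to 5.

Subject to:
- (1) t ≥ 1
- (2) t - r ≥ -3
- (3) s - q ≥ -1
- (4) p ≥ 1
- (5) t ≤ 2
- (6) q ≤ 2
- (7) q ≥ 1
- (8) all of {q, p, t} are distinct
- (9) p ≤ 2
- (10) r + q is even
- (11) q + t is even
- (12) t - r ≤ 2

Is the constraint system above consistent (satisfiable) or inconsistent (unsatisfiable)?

Constraints 1, 4, 5, 6, 7, and 9 confine each of q, p, t to the 2 values {1, 2}.
Constraint 8 requires all 3 of them to be distinct, but only 2 values are available — impossible by the pigeonhole principle.

Unsatisfiable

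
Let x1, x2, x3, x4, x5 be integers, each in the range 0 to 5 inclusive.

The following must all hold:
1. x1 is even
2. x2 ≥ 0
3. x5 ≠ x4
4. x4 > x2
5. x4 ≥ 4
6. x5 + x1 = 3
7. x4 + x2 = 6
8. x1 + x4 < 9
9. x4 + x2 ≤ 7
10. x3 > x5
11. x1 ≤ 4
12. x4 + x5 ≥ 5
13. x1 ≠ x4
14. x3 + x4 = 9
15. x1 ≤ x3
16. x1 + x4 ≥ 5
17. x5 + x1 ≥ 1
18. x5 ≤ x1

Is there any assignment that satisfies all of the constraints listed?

Satisfiable

The assignment x1 = 2, x2 = 1, x3 = 4, x4 = 5, x5 = 1 works:
  constraint 6 holds since x5 + x1 = 3.
  constraint 7 holds since x4 + x2 = 6.
The rest check out directly.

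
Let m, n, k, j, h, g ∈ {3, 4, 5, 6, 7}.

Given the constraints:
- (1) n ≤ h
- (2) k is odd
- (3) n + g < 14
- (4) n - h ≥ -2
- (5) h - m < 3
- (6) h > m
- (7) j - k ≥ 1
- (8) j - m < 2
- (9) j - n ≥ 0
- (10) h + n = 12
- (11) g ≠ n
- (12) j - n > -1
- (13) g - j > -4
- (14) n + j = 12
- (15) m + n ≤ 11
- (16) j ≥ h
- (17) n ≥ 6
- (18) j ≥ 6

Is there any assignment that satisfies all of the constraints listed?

Try m = 5, n = 6, k = 5, j = 6, h = 6, g = 5.
Check constraint 3: n + g = 11; constraint 4: n - h = 0. The remaining constraints are straightforward to verify.

Satisfiable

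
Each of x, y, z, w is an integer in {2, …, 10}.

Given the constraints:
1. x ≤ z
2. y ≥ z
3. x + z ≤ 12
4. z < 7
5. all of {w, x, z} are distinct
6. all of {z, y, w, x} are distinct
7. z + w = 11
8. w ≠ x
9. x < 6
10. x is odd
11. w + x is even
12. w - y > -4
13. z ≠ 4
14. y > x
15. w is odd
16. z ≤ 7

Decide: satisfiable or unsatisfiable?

Try x = 3, y = 7, z = 6, w = 5.
Check constraint 3: x + z = 9; constraint 7: z + w = 11; constraint 12: w - y = -2. The remaining constraints are straightforward to verify.

Satisfiable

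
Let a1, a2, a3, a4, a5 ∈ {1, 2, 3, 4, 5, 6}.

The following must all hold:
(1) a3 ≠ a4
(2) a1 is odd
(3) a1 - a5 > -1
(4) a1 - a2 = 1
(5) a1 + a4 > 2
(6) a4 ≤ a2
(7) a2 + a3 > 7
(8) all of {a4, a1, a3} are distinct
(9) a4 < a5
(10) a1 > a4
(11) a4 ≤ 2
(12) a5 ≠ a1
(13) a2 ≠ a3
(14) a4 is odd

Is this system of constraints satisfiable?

The assignment a1 = 3, a2 = 2, a3 = 6, a4 = 1, a5 = 2 works:
  constraint 3 holds since a1 - a5 = 1.
  constraint 4 holds since a1 - a2 = 1.
  constraint 5 holds since a1 + a4 = 4.
The rest check out directly.

Satisfiable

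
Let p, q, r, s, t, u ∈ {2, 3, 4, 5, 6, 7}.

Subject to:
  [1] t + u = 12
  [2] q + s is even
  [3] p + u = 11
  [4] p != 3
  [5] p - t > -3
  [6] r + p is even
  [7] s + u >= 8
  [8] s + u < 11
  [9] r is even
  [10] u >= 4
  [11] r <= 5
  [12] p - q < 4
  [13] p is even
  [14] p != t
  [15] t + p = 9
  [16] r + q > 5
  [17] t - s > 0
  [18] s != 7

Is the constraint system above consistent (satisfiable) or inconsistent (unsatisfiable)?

One satisfying assignment is p = 4, q = 3, r = 4, s = 3, t = 5, u = 7.
For the less obvious constraints — constraint 1: t + u = 12; constraint 3: p + u = 11 — and the others hold by inspection.

Satisfiable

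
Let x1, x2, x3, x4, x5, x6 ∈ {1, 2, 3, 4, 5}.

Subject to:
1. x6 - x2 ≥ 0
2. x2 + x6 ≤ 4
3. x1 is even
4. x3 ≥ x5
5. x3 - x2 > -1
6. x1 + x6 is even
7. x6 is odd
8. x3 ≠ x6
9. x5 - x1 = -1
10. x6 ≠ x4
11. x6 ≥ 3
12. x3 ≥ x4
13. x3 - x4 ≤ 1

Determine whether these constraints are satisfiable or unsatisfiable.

Unsatisfiable

Constraint 3 makes x1 even and constraint 7 makes x6 odd, so x1 + x6 must be odd. Constraint 6 says x1 + x6 is even — contradiction.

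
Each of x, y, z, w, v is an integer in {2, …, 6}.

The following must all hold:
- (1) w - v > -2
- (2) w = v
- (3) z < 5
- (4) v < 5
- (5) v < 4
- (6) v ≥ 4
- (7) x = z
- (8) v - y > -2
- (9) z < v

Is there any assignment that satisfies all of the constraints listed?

Unsatisfiable

From constraint 6: v ≥ 4. From constraint 5: v ≤ 3. But 3 < 4, so no value of v works.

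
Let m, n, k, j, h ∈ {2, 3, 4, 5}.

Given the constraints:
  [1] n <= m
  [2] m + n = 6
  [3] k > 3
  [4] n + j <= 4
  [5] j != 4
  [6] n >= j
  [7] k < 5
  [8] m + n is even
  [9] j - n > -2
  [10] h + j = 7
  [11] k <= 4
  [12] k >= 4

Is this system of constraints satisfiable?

Try m = 4, n = 2, k = 4, j = 2, h = 5.
Check constraint 2: m + n = 6; constraint 4: n + j = 4. The remaining constraints are straightforward to verify.

Satisfiable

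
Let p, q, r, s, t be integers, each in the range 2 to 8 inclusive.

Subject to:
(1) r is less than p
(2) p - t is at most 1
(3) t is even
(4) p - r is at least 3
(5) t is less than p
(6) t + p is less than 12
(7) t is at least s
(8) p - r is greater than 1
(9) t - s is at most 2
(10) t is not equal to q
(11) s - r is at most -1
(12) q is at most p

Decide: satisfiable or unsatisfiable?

Constraints 2, 4, 9, and 11 give s − t ≥ -2, t − p ≥ -1, p − r ≥ 3, r − s ≥ 1.
Adding all 4 inequalities: the left sides telescope to 0, and the right sides sum to (-2) + (-1) + 3 + 1 = 1. So 0 ≥ 1, which is false.

Unsatisfiable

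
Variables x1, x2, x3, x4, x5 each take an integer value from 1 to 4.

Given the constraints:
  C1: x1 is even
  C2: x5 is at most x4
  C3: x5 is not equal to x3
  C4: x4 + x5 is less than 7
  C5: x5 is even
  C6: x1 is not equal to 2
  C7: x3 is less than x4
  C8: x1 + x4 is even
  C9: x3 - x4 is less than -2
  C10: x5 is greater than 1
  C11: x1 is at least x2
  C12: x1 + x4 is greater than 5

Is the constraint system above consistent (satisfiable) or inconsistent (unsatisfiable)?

Take x1 = 4, x2 = 1, x3 = 1, x4 = 4, x5 = 2. Then constraint 4: x4 + x5 = 6; constraint 9: x3 - x4 = -3, and every other listed constraint is also met.

Satisfiable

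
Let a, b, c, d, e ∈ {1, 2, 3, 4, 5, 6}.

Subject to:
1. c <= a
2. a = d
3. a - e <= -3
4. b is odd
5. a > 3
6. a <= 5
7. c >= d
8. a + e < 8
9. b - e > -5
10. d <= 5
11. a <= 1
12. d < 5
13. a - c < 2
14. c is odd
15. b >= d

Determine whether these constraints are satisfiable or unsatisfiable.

From constraint 5: a ≥ 4. From constraint 11: a ≤ 1. But 1 < 4, so no value of a works.

Unsatisfiable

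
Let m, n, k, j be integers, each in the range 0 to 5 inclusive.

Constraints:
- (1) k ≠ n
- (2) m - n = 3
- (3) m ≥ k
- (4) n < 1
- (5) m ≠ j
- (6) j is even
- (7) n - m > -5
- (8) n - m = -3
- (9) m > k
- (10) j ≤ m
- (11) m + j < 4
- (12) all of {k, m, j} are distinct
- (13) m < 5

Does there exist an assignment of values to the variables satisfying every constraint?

Satisfiable

The assignment m = 3, n = 0, k = 1, j = 0 works:
  constraint 2 holds since m - n = 3.
  constraint 7 holds since n - m = -3.
  constraint 8 holds since n - m = -3.
The rest check out directly.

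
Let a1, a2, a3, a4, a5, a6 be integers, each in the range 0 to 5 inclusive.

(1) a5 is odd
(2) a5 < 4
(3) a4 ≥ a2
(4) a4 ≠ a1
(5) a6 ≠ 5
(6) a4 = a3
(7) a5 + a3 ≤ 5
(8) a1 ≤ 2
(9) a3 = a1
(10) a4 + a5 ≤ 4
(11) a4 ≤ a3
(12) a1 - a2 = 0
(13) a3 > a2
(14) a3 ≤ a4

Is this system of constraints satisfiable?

From constraints 6 and 9, a4 = a3 = a1, so a4 = a1. But constraint 4 says a4 ≠ a1. Contradiction.

Unsatisfiable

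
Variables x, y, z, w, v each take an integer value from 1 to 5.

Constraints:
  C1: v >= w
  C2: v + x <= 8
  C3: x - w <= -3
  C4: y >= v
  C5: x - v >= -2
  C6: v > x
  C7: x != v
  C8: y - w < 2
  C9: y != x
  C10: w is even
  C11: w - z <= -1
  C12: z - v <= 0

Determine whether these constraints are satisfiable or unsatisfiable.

Constraints 3, 5, 11, and 12 give w − x ≥ 3, x − v ≥ -2, v − z ≥ 0, z − w ≥ 1.
Adding all 4 inequalities: the left sides telescope to 0, and the right sides sum to 3 + (-2) + 0 + 1 = 2. So 0 ≥ 2, which is false.

Unsatisfiable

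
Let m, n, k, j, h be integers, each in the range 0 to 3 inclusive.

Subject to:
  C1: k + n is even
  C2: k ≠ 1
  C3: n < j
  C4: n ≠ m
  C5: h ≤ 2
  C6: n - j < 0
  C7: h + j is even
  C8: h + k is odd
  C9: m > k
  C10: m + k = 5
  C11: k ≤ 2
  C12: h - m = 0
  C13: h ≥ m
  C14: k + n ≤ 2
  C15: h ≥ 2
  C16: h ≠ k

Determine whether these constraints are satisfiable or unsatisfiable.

Unsatisfiable

From constraints 5 and 13: m ≤ h ≤ 2. From constraint 11: k ≤ 2. Hence m + k ≤ 4. But constraint 10 requires m + k = 5, and 5 > 4. Contradiction.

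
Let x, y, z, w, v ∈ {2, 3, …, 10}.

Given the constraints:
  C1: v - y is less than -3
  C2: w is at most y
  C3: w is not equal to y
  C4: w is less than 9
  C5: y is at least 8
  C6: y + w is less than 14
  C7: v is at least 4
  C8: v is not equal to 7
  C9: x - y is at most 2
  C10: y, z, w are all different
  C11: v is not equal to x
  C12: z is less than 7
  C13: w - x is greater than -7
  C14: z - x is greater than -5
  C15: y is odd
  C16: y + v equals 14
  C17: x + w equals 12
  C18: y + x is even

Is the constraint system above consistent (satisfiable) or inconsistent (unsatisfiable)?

Take x = 9, y = 9, z = 5, w = 3, v = 5. Then constraint 1: v - y = -4; constraint 6: y + w = 12; constraint 9: x - y = 0, and every other listed constraint is also met.

Satisfiable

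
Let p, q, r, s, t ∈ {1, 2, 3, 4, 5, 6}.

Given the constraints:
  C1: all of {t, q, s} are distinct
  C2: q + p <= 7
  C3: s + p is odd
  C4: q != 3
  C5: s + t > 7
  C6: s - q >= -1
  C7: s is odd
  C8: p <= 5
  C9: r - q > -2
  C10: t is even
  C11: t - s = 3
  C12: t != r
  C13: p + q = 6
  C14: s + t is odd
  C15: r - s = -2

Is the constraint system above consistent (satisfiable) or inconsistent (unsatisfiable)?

Satisfiable

One satisfying assignment is p = 4, q = 2, r = 1, s = 3, t = 6.
For the less obvious constraints — constraint 2: q + p = 6; constraint 5: s + t = 9; constraint 6: s - q = 1 — and the others hold by inspection.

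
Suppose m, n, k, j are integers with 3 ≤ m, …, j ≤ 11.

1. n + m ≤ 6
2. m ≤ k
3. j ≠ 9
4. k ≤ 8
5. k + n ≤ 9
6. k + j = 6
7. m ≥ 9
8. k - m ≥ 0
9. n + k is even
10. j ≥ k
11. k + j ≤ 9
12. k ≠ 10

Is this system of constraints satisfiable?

Unsatisfiable

From constraint 7: m ≥ 9. From constraints 2 and 4: m ≤ k and k ≤ 8, so m ≤ 8. But 8 < 9, so no value of m works.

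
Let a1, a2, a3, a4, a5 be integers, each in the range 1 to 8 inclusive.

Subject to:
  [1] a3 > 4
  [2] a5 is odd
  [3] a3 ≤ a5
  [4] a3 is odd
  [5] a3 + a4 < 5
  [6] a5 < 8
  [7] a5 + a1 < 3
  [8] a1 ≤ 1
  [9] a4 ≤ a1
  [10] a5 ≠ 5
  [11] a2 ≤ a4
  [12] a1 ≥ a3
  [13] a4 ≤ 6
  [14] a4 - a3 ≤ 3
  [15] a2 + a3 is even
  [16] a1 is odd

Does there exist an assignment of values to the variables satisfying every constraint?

From constraint 1: a3 ≥ 5. From constraints 8 and 12: a3 ≤ a1 and a1 ≤ 1, so a3 ≤ 1. But 1 < 5, so no value of a3 works.

Unsatisfiable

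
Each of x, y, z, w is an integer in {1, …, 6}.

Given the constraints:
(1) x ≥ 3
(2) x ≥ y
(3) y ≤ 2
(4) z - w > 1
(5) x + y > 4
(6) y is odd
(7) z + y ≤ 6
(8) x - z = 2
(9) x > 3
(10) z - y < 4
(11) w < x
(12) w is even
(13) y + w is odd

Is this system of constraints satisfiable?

One satisfying assignment is x = 6, y = 1, z = 4, w = 2.
For the less obvious constraints — constraint 4: z - w = 2; constraint 5: x + y = 7 — and the others hold by inspection.

Satisfiable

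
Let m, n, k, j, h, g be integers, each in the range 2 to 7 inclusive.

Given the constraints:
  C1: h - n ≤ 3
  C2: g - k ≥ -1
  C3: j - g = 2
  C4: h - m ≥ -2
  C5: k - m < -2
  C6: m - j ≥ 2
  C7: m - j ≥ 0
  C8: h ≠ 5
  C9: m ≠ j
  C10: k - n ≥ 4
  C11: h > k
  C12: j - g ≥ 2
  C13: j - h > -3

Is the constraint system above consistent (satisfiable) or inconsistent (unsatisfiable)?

Constraints 1, 2, 4, 6, 10, and 12 give n − h ≥ -3, h − m ≥ -2, m − j ≥ 2, j − g ≥ 2, g − k ≥ -1, k − n ≥ 4.
Adding all 6 inequalities: the left sides telescope to 0, and the right sides sum to (-3) + (-2) + 2 + 2 + (-1) + 4 = 2. So 0 ≥ 2, which is false.

Unsatisfiable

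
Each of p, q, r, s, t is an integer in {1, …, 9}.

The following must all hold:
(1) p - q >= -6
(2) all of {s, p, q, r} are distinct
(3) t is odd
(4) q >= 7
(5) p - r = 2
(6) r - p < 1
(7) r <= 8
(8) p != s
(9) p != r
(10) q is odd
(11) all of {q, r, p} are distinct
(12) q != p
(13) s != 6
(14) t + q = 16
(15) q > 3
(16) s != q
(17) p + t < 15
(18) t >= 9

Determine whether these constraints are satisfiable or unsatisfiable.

Try p = 3, q = 7, r = 1, s = 4, t = 9.
Check constraint 1: p - q = -4; constraint 5: p - r = 2; constraint 6: r - p = -2. The remaining constraints are straightforward to verify.

Satisfiable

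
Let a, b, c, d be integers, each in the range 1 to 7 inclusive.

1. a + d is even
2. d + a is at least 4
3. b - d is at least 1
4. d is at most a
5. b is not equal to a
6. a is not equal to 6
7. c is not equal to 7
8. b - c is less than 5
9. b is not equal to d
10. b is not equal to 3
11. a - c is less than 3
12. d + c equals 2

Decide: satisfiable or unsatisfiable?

Try a = 3, b = 4, c = 1, d = 1.
Check constraint 2: d + a = 4; constraint 3: b - d = 3; constraint 8: b - c = 3. The remaining constraints are straightforward to verify.

Satisfiable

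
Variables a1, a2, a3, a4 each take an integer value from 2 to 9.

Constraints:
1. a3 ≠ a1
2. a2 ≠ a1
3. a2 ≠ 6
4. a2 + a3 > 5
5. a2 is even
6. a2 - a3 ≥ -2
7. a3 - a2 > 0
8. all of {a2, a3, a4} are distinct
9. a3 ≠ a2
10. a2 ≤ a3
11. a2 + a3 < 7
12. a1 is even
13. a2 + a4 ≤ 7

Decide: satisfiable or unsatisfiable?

Satisfiable

Take a1 = 8, a2 = 2, a3 = 4, a4 = 3. Then constraint 4: a2 + a3 = 6; constraint 6: a2 - a3 = -2, and every other listed constraint is also met.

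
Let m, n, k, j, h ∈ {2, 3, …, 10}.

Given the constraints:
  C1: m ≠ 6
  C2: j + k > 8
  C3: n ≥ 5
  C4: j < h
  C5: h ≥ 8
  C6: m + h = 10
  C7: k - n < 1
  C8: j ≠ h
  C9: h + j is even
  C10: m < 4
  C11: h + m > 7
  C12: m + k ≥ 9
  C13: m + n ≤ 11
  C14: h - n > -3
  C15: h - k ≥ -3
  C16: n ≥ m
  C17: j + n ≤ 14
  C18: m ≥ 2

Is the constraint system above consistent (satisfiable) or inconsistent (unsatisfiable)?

Satisfiable

One satisfying assignment is m = 2, n = 9, k = 9, j = 2, h = 8.
For the less obvious constraints — constraint 2: j + k = 11; constraint 6: m + h = 10 — and the others hold by inspection.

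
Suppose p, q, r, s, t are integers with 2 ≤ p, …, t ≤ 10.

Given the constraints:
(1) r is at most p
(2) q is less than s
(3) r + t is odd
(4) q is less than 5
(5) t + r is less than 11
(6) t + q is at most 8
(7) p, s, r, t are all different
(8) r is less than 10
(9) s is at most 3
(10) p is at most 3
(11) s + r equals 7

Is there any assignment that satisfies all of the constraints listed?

From constraint 9: s ≤ 3. From constraints 1 and 10: r ≤ p ≤ 3. Hence s + r ≤ 6. But constraint 11 requires s + r = 7, and 7 > 6. Contradiction.

Unsatisfiable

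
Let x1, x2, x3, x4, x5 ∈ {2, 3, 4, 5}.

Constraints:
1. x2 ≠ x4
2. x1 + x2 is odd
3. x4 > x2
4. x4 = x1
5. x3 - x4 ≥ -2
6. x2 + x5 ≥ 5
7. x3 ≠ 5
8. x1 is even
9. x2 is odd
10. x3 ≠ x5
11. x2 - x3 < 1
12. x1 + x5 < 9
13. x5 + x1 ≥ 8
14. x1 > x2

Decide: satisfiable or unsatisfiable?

Satisfiable

Take x1 = 4, x2 = 3, x3 = 3, x4 = 4, x5 = 4. Then constraint 5: x3 - x4 = -1; constraint 6: x2 + x5 = 7, and every other listed constraint is also met.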